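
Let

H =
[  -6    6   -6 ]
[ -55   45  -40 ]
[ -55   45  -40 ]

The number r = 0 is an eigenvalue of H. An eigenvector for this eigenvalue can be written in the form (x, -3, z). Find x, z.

-1, -2

We need (H)v = 0.
H = [[-6, 6, -6], [-55, 45, -40], [-55, 45, -40]].
Row 1: (-6)·x + (6)·-3 + (-6)·z = 0
Row 2: (-55)·x + (45)·-3 + (-40)·z = 0
Row 3: (-55)·x + (45)·-3 + (-40)·z = 0
Solving gives x = -1, z = -2.
Check: H·(-1, -3, -2) = (0, 0, 0) = 0·(-1, -3, -2).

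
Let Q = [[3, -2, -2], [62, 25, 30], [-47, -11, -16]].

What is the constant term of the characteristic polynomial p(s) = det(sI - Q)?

360

p(0) = det(0·I − Q) = det(−Q) = (−1)^3·det(Q).
det(Q) = -360, so p(0) = 360.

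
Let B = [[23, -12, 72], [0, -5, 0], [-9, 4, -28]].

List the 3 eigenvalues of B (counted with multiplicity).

-5, -4, -1

Set up det(λI - B) = 0.
Expanding the 3×3 determinant: p(λ) = λ^3 + 10λ^2 + 29λ + 20.
Since p(-5) = 0, λ = -5 is a root.
Factor out (λ + 5): p(λ) = (λ + 5)·(λ^2 + 5λ + 4).
The quadratic factors as (λ + 4)·(λ + 1).
Eigenvalues: -5, -4, -1.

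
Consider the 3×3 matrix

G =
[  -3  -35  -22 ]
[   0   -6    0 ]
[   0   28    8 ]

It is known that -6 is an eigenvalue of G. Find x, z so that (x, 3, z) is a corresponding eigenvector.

-9, -6

We need (G + 6I)v = 0.
G + 6I = [[3, -35, -22], [0, 0, 0], [0, 28, 14]].
Row 1: (3)·x + (-35)·3 + (-22)·z = 0
Row 2: (0)·x + (0)·3 + (0)·z = 0
Row 3: (0)·x + (28)·3 + (14)·z = 0
Solving gives x = -9, z = -6.
Check: G·(-9, 3, -6) = (54, -18, 36) = -6·(-9, 3, -6).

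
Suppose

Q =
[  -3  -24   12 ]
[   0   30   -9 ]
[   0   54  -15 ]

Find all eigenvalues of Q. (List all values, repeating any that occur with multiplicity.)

Set up det(λI - Q) = 0.
Cofactor expansion gives p(λ) = λ^3 - 12λ^2 - 9λ + 108.
Rational-root test: λ = -3 gives p(-3) = 0.
Dividing by (λ + 3) leaves λ^2 - 15λ + 36.
The quadratic factors as (λ - 3)·(λ - 12).
Eigenvalues: -3, 3, 12.

-3, 3, 12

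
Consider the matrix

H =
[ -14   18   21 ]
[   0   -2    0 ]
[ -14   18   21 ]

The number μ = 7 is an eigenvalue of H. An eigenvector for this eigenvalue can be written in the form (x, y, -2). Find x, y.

We need (H - 7I)v = 0.
H - 7I = [[-21, 18, 21], [0, -9, 0], [-14, 18, 14]].
Row 1: (-21)·x + (18)·y + (21)·-2 = 0
Row 2: (0)·x + (-9)·y + (0)·-2 = 0
Row 3: (-14)·x + (18)·y + (14)·-2 = 0
Solving gives x = -2, y = 0.
Check: H·(-2, 0, -2) = (-14, 0, -14) = 7·(-2, 0, -2).

-2, 0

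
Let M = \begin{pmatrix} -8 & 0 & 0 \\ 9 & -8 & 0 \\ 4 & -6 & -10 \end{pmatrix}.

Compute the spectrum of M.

M is lower triangular, so its eigenvalues are the diagonal entries.
Diagonal: -8, -8, -10.

-10, -8, -8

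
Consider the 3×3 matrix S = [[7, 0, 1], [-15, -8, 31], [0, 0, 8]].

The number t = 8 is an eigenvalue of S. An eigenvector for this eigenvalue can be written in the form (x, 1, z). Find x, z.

We need (S - 8I)v = 0.
S - 8I = [[-1, 0, 1], [-15, -16, 31], [0, 0, 0]].
Row 1: (-1)·x + (0)·1 + (1)·z = 0
Row 2: (-15)·x + (-16)·1 + (31)·z = 0
Row 3: (0)·x + (0)·1 + (0)·z = 0
Solving gives x = 1, z = 1.
Check: S·(1, 1, 1) = (8, 8, 8) = 8·(1, 1, 1).

1, 1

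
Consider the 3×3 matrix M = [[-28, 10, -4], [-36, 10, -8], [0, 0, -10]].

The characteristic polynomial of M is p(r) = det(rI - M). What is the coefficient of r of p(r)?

p(r) = r^3 + 28r^2 + 260r + 800.
The coefficient of r is 260.

260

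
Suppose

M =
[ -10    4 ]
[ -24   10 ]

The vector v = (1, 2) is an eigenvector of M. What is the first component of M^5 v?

-32

First find the eigenvalue: Mv = (-2, -4) = -2·(1, 2), so λ = -2.
Then M^5 v = λ^5·v = (-2)^5·(1, 2) = -32·(1, 2) = (-32, -64).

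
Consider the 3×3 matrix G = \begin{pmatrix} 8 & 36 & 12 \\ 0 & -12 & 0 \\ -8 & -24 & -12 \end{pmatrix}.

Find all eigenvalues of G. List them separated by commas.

The characteristic polynomial is p(λ) = det(λI - G).
Expanding the 3×3 determinant: p(λ) = λ^3 + 16λ^2 + 48λ.
Rational-root test: λ = 0 gives p(0) = 0.
Factor out λ: p(λ) = λ·(λ^2 + 16λ + 48).
The quadratic factors as (λ + 12)·(λ + 4).
Eigenvalues: -12, -4, 0.

-12, -4, 0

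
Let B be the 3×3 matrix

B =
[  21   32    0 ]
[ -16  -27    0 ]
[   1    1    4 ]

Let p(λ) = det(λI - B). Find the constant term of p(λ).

p(λ) = λ^3 + 2λ^2 - 79λ + 220.
The constant term is 220.

220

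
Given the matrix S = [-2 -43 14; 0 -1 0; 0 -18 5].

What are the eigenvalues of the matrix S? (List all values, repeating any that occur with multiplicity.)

The characteristic polynomial is p(r) = det(rI - S).
Expanding along the first row, p(r) = r^3 - 2r^2 - 13r - 10.
Since p(-2) = 0, r = -2 is a root.
Factor out (r + 2): p(r) = (r + 2)·(r^2 - 4r - 5).
The quadratic factors as (r + 1)·(r - 5).
Eigenvalues: -2, -1, 5.

-2, -1, 5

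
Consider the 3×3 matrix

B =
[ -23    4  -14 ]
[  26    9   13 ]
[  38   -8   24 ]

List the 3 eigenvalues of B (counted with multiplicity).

Set up det(sI - B) = 0.
Expanding the 3×3 determinant: p(s) = s^3 - 10s^2 - 11s + 180.
Try s = -4: p(-4) = 0, so -4 is a root.
Factor out (s + 4): p(s) = (s + 4)·(s^2 - 14s + 45).
The quadratic factors as (s - 5)·(s - 9).
Eigenvalues: -4, 5, 9.

-4, 5, 9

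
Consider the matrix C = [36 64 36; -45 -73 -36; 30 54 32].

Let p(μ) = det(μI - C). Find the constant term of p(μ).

-288

p(μ) = μ^3 + 5μ^2 - 68μ - 288.
The constant term is -288.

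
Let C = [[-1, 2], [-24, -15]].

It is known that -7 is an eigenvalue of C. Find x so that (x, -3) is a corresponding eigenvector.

We need (C + 7I)v = 0.
C + 7I = [[6, 2], [-24, -8]].
Row 1: (6)·x + (2)·-3 = 0
Row 2: (-24)·x + (-8)·-3 = 0
Solving gives x = 1.
Check: C·(1, -3) = (-7, 21) = -7·(1, -3).

1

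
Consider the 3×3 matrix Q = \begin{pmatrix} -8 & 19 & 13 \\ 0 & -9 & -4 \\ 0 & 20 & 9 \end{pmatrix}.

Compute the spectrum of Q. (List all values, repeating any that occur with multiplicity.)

-8, -1, 1

Compute the characteristic polynomial p(lambda) = det(lambda·I - Q).
Expanding along the first row, p(lambda) = lambda^3 + 8·lambda^2 - lambda - 8.
Rational-root test: lambda = -1 gives p(-1) = 0.
Factor out (lambda + 1): p(lambda) = (lambda + 1)·(lambda^2 + 7·lambda - 8).
The quadratic factors as (lambda + 8)·(lambda - 1).
Eigenvalues: -8, -1, 1.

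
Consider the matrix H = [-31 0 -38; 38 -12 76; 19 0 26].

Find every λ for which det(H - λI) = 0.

-12, -12, 7

The characteristic polynomial is p(μ) = det(μI - H).
Cofactor expansion gives p(μ) = μ^3 + 17μ^2 - 24μ - 1008.
Rational-root test: μ = -12 gives p(-12) = 0.
Factor out (μ + 12): p(μ) = (μ + 12)·(μ^2 + 5μ - 84).
The quadratic factors as (μ + 12)·(μ - 7).
Eigenvalues: -12, -12, 7.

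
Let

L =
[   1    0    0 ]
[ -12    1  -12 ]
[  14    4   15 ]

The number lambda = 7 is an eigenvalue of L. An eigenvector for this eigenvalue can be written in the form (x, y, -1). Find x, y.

0, 2

We need (L - 7I)v = 0.
L - 7I = [[-6, 0, 0], [-12, -6, -12], [14, 4, 8]].
Row 1: (-6)·x + (0)·y + (0)·-1 = 0
Row 2: (-12)·x + (-6)·y + (-12)·-1 = 0
Row 3: (14)·x + (4)·y + (8)·-1 = 0
Solving gives x = 0, y = 2.
Check: L·(0, 2, -1) = (0, 14, -7) = 7·(0, 2, -1).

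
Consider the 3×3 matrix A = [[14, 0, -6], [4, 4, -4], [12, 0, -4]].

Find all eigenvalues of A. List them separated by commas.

Compute the characteristic polynomial p(t) = det(tI - A).
Expanding along the first row, p(t) = t^3 - 14t^2 + 56t - 64.
Rational-root test: t = 8 gives p(8) = 0.
Dividing by (t - 8) leaves t^2 - 6t + 8.
The quadratic factors as (t - 2)·(t - 4).
Eigenvalues: 2, 4, 8.

2, 4, 8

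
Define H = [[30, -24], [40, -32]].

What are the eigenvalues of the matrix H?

det(H - λI) = (30 - λ)(-32 - λ) - (-24)·(40) = λ^2 + 2λ.
This factors as (λ + 2)·λ = 0.
Eigenvalues: -2, 0.

-2, 0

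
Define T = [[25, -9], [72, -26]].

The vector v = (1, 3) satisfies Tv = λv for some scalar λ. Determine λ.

-2

Compute Tv: T·(1, 3) = (-2, -6).
Since Tv = λv, compare component 1: -2 = λ·1, so λ = -2.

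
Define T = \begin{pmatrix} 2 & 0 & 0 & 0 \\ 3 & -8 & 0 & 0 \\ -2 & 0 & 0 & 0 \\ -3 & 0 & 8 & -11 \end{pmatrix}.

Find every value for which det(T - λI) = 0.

-11, -8, 0, 2

T is lower triangular, so its eigenvalues are the diagonal entries.
Diagonal: 2, -8, 0, -11.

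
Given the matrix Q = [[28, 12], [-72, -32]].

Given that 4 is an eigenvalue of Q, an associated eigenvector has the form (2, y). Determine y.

We need (Q - 4I)v = 0.
Q - 4I = [[24, 12], [-72, -36]].
Row 1: (24)·2 + (12)·y = 0
Row 2: (-72)·2 + (-36)·y = 0
Solving gives y = -4.
Check: Q·(2, -4) = (8, -16) = 4·(2, -4).

-4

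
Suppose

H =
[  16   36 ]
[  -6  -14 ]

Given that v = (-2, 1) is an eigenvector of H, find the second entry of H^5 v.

-32

First find the eigenvalue: Hv = (4, -2) = -2·(-2, 1), so λ = -2.
Then H^5 v = λ^5·v = (-2)^5·(-2, 1) = -32·(-2, 1) = (64, -32).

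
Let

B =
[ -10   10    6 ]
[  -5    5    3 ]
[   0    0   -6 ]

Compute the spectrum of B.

Set up det(sI - B) = 0.
Expanding the 3×3 determinant: p(s) = s^3 + 11s^2 + 30s.
Rational-root test: s = 0 gives p(0) = 0.
Factor out s: p(s) = s·(s^2 + 11s + 30).
The quadratic factors as (s + 6)·(s + 5).
Eigenvalues: -6, -5, 0.

-6, -5, 0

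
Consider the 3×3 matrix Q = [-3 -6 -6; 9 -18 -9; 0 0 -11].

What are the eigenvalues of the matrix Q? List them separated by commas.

-12, -11, -9

Compute the characteristic polynomial p(μ) = det(μI - Q).
Expanding the 3×3 determinant: p(μ) = μ^3 + 32μ^2 + 339μ + 1188.
Try μ = -12: p(-12) = 0, so -12 is a root.
Dividing by (μ + 12) leaves μ^2 + 20μ + 99.
The quadratic factors as (μ + 11)·(μ + 9).
Eigenvalues: -12, -11, -9.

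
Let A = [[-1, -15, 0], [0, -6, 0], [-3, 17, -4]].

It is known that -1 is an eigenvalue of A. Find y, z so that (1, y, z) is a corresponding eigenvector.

We need (A + 1I)v = 0.
A + 1I = [[0, -15, 0], [0, -5, 0], [-3, 17, -3]].
Row 1: (0)·1 + (-15)·y + (0)·z = 0
Row 2: (0)·1 + (-5)·y + (0)·z = 0
Row 3: (-3)·1 + (17)·y + (-3)·z = 0
Solving gives y = 0, z = -1.
Check: A·(1, 0, -1) = (-1, 0, 1) = -1·(1, 0, -1).

0, -1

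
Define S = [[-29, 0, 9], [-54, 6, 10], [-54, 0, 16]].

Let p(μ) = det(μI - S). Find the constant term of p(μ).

-132

p(μ) = μ^3 + 7μ^2 - 56μ - 132.
The constant term is -132.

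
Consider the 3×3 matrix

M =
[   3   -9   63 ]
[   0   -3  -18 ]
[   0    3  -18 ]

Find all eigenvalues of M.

-12, -9, 3

Set up det(tI - M) = 0.
Expanding along the first row, p(t) = t^3 + 18t^2 + 45t - 324.
Rational-root test: t = 3 gives p(3) = 0.
Dividing by (t - 3) leaves t^2 + 21t + 108.
The quadratic factors as (t + 12)·(t + 9).
Eigenvalues: -12, -9, 3.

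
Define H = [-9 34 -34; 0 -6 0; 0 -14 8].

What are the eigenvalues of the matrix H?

Set up det(tI - H) = 0.
Cofactor expansion gives p(t) = t^3 + 7t^2 - 66t - 432.
Rational-root test: t = -9 gives p(-9) = 0.
Dividing by (t + 9) leaves t^2 - 2t - 48.
The quadratic factors as (t + 6)·(t - 8).
Eigenvalues: -9, -6, 8.

-9, -6, 8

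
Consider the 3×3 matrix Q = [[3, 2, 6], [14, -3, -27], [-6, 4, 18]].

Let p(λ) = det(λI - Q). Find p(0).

-210

p(0) = det(0·I − Q) = det(−Q) = (−1)^3·det(Q).
det(Q) = 210, so p(0) = -210.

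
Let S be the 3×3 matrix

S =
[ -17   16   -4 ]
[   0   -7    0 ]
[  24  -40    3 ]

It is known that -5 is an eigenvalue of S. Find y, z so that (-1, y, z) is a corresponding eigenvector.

0, 3

We need (S + 5I)v = 0.
S + 5I = [[-12, 16, -4], [0, -2, 0], [24, -40, 8]].
Row 1: (-12)·-1 + (16)·y + (-4)·z = 0
Row 2: (0)·-1 + (-2)·y + (0)·z = 0
Row 3: (24)·-1 + (-40)·y + (8)·z = 0
Solving gives y = 0, z = 3.
Check: S·(-1, 0, 3) = (5, 0, -15) = -5·(-1, 0, 3).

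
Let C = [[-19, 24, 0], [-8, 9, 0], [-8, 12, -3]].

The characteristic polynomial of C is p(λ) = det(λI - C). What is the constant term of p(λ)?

p(λ) = λ^3 + 13λ^2 + 51λ + 63.
The constant term is 63.

63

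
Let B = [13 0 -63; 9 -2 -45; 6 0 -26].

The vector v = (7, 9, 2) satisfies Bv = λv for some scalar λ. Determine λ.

Compute Bv: B·(7, 9, 2) = (-35, -45, -10).
Since Bv = λv, compare component 1: -35 = λ·7, so λ = -5.

-5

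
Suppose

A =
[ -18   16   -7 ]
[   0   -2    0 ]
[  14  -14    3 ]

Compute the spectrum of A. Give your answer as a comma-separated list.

-11, -4, -2

The characteristic polynomial is p(μ) = det(μI - A).
Cofactor expansion gives p(μ) = μ^3 + 17μ^2 + 74μ + 88.
Rational-root test: μ = -2 gives p(-2) = 0.
Factor out (μ + 2): p(μ) = (μ + 2)·(μ^2 + 15μ + 44).
The quadratic factors as (μ + 11)·(μ + 4).
Eigenvalues: -11, -4, -2.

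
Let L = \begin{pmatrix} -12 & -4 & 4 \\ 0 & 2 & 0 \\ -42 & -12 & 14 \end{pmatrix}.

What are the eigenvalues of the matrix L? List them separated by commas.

Compute the characteristic polynomial p(lambda) = det(lambda·I - L).
Expanding along the first row, p(lambda) = lambda^3 - 4·lambda^2 + 4·lambda.
Since p(0) = 0, lambda = 0 is a root.
Factor out lambda: p(lambda) = lambda·(lambda^2 - 4·lambda + 4).
The quadratic factor is (lambda - 2)^2.
Eigenvalues: 0, 2, 2.

0, 2, 2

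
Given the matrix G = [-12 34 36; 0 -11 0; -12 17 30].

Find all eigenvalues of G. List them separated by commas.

-11, 6, 12

Set up det(sI - G) = 0.
Cofactor expansion gives p(s) = s^3 - 7s^2 - 126s + 792.
Since p(6) = 0, s = 6 is a root.
Dividing by (s - 6) leaves s^2 - s - 132.
The quadratic factors as (s + 11)·(s - 12).
Eigenvalues: -11, 6, 12.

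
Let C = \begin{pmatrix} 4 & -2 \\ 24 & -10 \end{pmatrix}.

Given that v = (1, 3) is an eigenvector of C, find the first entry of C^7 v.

-128

First find the eigenvalue: Cv = (-2, -6) = -2·(1, 3), so λ = -2.
Then C^7 v = λ^7·v = (-2)^7·(1, 3) = -128·(1, 3) = (-128, -384).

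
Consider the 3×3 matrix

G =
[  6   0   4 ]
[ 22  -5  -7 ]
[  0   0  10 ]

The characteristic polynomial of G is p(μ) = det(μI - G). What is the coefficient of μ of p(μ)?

p(μ) = μ^3 - 11μ^2 - 20μ + 300.
The coefficient of μ is -20.

-20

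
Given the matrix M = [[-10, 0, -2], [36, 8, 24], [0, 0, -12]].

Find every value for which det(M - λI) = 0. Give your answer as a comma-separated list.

Compute the characteristic polynomial p(μ) = det(μI - M).
Expanding the 3×3 determinant: p(μ) = μ^3 + 14μ^2 - 56μ - 960.
Since p(-10) = 0, μ = -10 is a root.
Factor out (μ + 10): p(μ) = (μ + 10)·(μ^2 + 4μ - 96).
The quadratic factors as (μ + 12)·(μ - 8).
Eigenvalues: -12, -10, 8.

-12, -10, 8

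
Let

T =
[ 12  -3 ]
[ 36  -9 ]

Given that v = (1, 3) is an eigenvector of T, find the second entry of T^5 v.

First find the eigenvalue: Tv = (3, 9) = 3·(1, 3), so λ = 3.
Then T^5 v = λ^5·v = 3^5·(1, 3) = 243·(1, 3) = (243, 729).

729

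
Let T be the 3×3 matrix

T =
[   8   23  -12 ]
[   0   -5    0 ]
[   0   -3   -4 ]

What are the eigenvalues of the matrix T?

-5, -4, 8

Set up det(lambda·I - T) = 0.
Expanding the 3×3 determinant: p(lambda) = lambda^3 + lambda^2 - 52·lambda - 160.
Rational-root test: lambda = -4 gives p(-4) = 0.
Dividing by (lambda + 4) leaves lambda^2 - 3·lambda - 40.
The quadratic factors as (lambda + 5)·(lambda - 8).
Eigenvalues: -5, -4, 8.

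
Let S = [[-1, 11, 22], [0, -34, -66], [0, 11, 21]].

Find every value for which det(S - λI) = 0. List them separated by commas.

The characteristic polynomial is p(t) = det(tI - S).
Cofactor expansion gives p(t) = t^3 + 14t^2 + 25t + 12.
Since p(-1) = 0, t = -1 is a root.
Dividing by (t + 1) leaves t^2 + 13t + 12.
The quadratic factors as (t + 12)·(t + 1).
Eigenvalues: -12, -1, -1.

-12, -1, -1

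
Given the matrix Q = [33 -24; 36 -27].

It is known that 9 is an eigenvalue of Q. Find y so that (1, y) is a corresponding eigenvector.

We need (Q - 9I)v = 0.
Q - 9I = [[24, -24], [36, -36]].
Row 1: (24)·1 + (-24)·y = 0
Row 2: (36)·1 + (-36)·y = 0
Solving gives y = 1.
Check: Q·(1, 1) = (9, 9) = 9·(1, 1).

1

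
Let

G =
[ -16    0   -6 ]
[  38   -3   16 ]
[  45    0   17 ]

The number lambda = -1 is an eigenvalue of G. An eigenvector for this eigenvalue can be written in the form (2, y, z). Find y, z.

We need (G + 1I)v = 0.
G + 1I = [[-15, 0, -6], [38, -2, 16], [45, 0, 18]].
Row 1: (-15)·2 + (0)·y + (-6)·z = 0
Row 2: (38)·2 + (-2)·y + (16)·z = 0
Row 3: (45)·2 + (0)·y + (18)·z = 0
Solving gives y = -2, z = -5.
Check: G·(2, -2, -5) = (-2, 2, 5) = -1·(2, -2, -5).

-2, -5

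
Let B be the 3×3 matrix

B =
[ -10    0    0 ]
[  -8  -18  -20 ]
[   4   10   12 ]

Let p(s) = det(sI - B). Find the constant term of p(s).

p(s) = s^3 + 16s^2 + 44s - 160.
The constant term is -160.

-160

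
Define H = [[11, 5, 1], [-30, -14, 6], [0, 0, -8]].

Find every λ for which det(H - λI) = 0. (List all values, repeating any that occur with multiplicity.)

Set up det(μI - H) = 0.
Cofactor expansion gives p(μ) = μ^3 + 11μ^2 + 20μ - 32.
Try μ = 1: p(1) = 0, so 1 is a root.
Factor out (μ - 1): p(μ) = (μ - 1)·(μ^2 + 12μ + 32).
The quadratic factors as (μ + 8)·(μ + 4).
Eigenvalues: -8, -4, 1.

-8, -4, 1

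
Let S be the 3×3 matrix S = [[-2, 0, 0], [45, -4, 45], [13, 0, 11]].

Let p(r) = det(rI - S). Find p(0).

p(0) = det(0·I − S) = det(−S) = (−1)^3·det(S).
det(S) = 88, so p(0) = -88.

-88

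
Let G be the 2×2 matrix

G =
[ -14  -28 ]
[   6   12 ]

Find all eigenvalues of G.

-2, 0

det(G - rI) = (-14 - r)(12 - r) - (-28)·(6) = r^2 + 2r.
This factors as (r + 2)·r = 0.
Eigenvalues: -2, 0.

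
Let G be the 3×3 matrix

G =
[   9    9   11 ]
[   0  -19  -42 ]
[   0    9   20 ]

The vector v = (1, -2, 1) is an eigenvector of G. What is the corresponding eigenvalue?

Compute Gv: G·(1, -2, 1) = (2, -4, 2).
Since Gv = λv, compare component 1: 2 = λ·1, so λ = 2.

2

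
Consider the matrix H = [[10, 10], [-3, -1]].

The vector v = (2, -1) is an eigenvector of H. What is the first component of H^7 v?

156250

First find the eigenvalue: Hv = (10, -5) = 5·(2, -1), so λ = 5.
Then H^7 v = λ^7·v = 5^7·(2, -1) = 78125·(2, -1) = (156250, -78125).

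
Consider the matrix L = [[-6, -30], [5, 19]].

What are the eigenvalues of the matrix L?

4, 9

det(L - μI) = (-6 - μ)(19 - μ) - (-30)·(5) = μ^2 - 13μ + 36.
This factors as (μ - 4)·(μ - 9) = 0.
Eigenvalues: 4, 9.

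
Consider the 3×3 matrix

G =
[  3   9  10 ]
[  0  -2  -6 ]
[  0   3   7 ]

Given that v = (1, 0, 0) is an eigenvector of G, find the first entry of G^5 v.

First find the eigenvalue: Gv = (3, 0, 0) = 3·(1, 0, 0), so λ = 3.
Then G^5 v = λ^5·v = 3^5·(1, 0, 0) = 243·(1, 0, 0) = (243, 0, 0).

243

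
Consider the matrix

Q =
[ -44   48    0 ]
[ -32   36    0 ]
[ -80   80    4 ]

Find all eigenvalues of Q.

-12, 4, 4

The characteristic polynomial is p(λ) = det(λI - Q).
Expanding the 3×3 determinant: p(λ) = λ^3 + 4λ^2 - 80λ + 192.
Rational-root test: λ = 4 gives p(4) = 0.
Factor out (λ - 4): p(λ) = (λ - 4)·(λ^2 + 8λ - 48).
The quadratic factors as (λ + 12)·(λ - 4).
Eigenvalues: -12, 4, 4.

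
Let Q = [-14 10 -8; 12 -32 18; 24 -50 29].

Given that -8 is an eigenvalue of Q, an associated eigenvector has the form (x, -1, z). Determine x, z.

We need (Q + 8I)v = 0.
Q + 8I = [[-6, 10, -8], [12, -24, 18], [24, -50, 37]].
Row 1: (-6)·x + (10)·-1 + (-8)·z = 0
Row 2: (12)·x + (-24)·-1 + (18)·z = 0
Row 3: (24)·x + (-50)·-1 + (37)·z = 0
Solving gives x = 1, z = -2.
Check: Q·(1, -1, -2) = (-8, 8, 16) = -8·(1, -1, -2).

1, -2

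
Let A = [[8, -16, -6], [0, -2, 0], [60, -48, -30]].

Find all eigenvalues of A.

-12, -10, -2

Compute the characteristic polynomial p(s) = det(sI - A).
Cofactor expansion gives p(s) = s^3 + 24s^2 + 164s + 240.
Since p(-2) = 0, s = -2 is a root.
Factor out (s + 2): p(s) = (s + 2)·(s^2 + 22s + 120).
The quadratic factors as (s + 12)·(s + 10).
Eigenvalues: -12, -10, -2.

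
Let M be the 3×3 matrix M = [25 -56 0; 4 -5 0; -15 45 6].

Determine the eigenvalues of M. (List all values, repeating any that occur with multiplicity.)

6, 9, 11

The characteristic polynomial is p(λ) = det(λI - M).
Cofactor expansion gives p(λ) = λ^3 - 26λ^2 + 219λ - 594.
Rational-root test: λ = 9 gives p(9) = 0.
Factor out (λ - 9): p(λ) = (λ - 9)·(λ^2 - 17λ + 66).
The quadratic factors as (λ - 6)·(λ - 11).
Eigenvalues: 6, 9, 11.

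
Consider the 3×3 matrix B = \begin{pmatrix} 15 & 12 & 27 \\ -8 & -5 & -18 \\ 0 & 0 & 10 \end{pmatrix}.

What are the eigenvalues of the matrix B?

Set up det(lambda·I - B) = 0.
Cofactor expansion gives p(lambda) = lambda^3 - 20·lambda^2 + 121·lambda - 210.
Try lambda = 3: p(3) = 0, so 3 is a root.
Dividing by (lambda - 3) leaves lambda^2 - 17·lambda + 70.
The quadratic factors as (lambda - 7)·(lambda - 10).
Eigenvalues: 3, 7, 10.

3, 7, 10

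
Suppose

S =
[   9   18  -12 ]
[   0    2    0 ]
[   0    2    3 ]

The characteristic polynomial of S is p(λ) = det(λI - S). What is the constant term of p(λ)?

-54

p(λ) = λ^3 - 14λ^2 + 51λ - 54.
The constant term is -54.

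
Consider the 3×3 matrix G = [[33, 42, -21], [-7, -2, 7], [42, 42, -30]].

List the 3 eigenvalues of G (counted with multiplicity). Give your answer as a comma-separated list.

Set up det(lambda·I - G) = 0.
Expanding along the first row, p(lambda) = lambda^3 - lambda^2 - 114·lambda - 216.
Rational-root test: lambda = -9 gives p(-9) = 0.
Dividing by (lambda + 9) leaves lambda^2 - 10·lambda - 24.
The quadratic factors as (lambda + 2)·(lambda - 12).
Eigenvalues: -9, -2, 12.

-9, -2, 12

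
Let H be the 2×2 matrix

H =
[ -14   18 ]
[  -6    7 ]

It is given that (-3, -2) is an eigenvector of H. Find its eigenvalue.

-2

Compute Hv: H·(-3, -2) = (6, 4).
Since Hv = λv, compare component 1: 6 = λ·-3, so λ = -2.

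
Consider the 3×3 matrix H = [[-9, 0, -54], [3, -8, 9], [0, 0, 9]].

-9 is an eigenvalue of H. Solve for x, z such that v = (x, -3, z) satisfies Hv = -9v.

We need (H + 9I)v = 0.
H + 9I = [[0, 0, -54], [3, 1, 9], [0, 0, 18]].
Row 1: (0)·x + (0)·-3 + (-54)·z = 0
Row 2: (3)·x + (1)·-3 + (9)·z = 0
Row 3: (0)·x + (0)·-3 + (18)·z = 0
Solving gives x = 1, z = 0.
Check: H·(1, -3, 0) = (-9, 27, 0) = -9·(1, -3, 0).

1, 0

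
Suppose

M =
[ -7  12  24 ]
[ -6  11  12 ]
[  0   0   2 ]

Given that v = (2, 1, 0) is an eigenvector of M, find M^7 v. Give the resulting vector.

(-2, -1, 0)

First find the eigenvalue: Mv = (-2, -1, 0) = -1·(2, 1, 0), so λ = -1.
Then M^7 v = λ^7·v = (-1)^7·(2, 1, 0) = -1·(2, 1, 0) = (-2, -1, 0).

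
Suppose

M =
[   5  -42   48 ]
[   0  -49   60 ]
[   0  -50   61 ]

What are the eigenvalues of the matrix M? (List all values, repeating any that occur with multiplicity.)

1, 5, 11

Compute the characteristic polynomial p(μ) = det(μI - M).
Expanding the 3×3 determinant: p(μ) = μ^3 - 17μ^2 + 71μ - 55.
Try μ = 1: p(1) = 0, so 1 is a root.
Dividing by (μ - 1) leaves μ^2 - 16μ + 55.
The quadratic factors as (μ - 5)·(μ - 11).
Eigenvalues: 1, 5, 11.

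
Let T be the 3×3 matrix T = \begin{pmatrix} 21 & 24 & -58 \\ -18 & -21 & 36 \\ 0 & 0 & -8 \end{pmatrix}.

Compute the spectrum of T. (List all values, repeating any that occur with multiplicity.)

The characteristic polynomial is p(s) = det(sI - T).
Expanding the 3×3 determinant: p(s) = s^3 + 8s^2 - 9s - 72.
Rational-root test: s = -8 gives p(-8) = 0.
Factor out (s + 8): p(s) = (s + 8)·(s^2 - 9).
The quadratic factors as (s + 3)·(s - 3).
Eigenvalues: -8, -3, 3.

-8, -3, 3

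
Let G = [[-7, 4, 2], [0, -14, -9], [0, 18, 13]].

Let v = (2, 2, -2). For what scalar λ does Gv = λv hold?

-5

Compute Gv: G·(2, 2, -2) = (-10, -10, 10).
Since Gv = λv, compare component 1: -10 = λ·2, so λ = -5.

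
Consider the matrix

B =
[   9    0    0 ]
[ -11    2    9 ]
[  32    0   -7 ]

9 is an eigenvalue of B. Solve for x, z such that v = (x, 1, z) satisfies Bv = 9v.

1, 2

We need (B - 9I)v = 0.
B - 9I = [[0, 0, 0], [-11, -7, 9], [32, 0, -16]].
Row 1: (0)·x + (0)·1 + (0)·z = 0
Row 2: (-11)·x + (-7)·1 + (9)·z = 0
Row 3: (32)·x + (0)·1 + (-16)·z = 0
Solving gives x = 1, z = 2.
Check: B·(1, 1, 2) = (9, 9, 18) = 9·(1, 1, 2).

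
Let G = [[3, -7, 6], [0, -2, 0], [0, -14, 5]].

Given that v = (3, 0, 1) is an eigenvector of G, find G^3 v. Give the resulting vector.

(375, 0, 125)

First find the eigenvalue: Gv = (15, 0, 5) = 5·(3, 0, 1), so λ = 5.
Then G^3 v = λ^3·v = 5^3·(3, 0, 1) = 125·(3, 0, 1) = (375, 0, 125).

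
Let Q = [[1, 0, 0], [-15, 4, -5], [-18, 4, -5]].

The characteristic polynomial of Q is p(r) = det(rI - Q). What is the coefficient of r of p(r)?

-1

p(r) = r^3 - r.
The coefficient of r is -1.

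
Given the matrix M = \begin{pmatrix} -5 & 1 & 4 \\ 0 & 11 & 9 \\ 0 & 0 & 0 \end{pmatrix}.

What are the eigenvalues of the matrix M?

-5, 0, 11

M is upper triangular, so its eigenvalues are the diagonal entries.
Diagonal: -5, 11, 0.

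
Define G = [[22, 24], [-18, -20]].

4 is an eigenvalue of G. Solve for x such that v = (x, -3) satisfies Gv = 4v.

We need (G - 4I)v = 0.
G - 4I = [[18, 24], [-18, -24]].
Row 1: (18)·x + (24)·-3 = 0
Row 2: (-18)·x + (-24)·-3 = 0
Solving gives x = 4.
Check: G·(4, -3) = (16, -12) = 4·(4, -3).

4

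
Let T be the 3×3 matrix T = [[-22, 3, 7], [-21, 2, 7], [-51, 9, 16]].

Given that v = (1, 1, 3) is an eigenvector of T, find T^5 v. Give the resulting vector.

(32, 32, 96)

First find the eigenvalue: Tv = (2, 2, 6) = 2·(1, 1, 3), so λ = 2.
Then T^5 v = λ^5·v = 2^5·(1, 1, 3) = 32·(1, 1, 3) = (32, 32, 96).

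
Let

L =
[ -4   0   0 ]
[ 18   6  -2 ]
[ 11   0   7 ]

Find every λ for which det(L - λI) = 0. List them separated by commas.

The characteristic polynomial is p(r) = det(rI - L).
Expanding along the first row, p(r) = r^3 - 9r^2 - 10r + 168.
Rational-root test: r = 7 gives p(7) = 0.
Factor out (r - 7): p(r) = (r - 7)·(r^2 - 2r - 24).
The quadratic factors as (r + 4)·(r - 6).
Eigenvalues: -4, 6, 7.

-4, 6, 7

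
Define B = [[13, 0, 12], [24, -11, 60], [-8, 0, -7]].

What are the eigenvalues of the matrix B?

-11, 1, 5

The characteristic polynomial is p(lambda) = det(lambda·I - B).
Expanding along the first row, p(lambda) = lambda^3 + 5·lambda^2 - 61·lambda + 55.
Try lambda = 1: p(1) = 0, so 1 is a root.
Dividing by (lambda - 1) leaves lambda^2 + 6·lambda - 55.
The quadratic factors as (lambda + 11)·(lambda - 5).
Eigenvalues: -11, 1, 5.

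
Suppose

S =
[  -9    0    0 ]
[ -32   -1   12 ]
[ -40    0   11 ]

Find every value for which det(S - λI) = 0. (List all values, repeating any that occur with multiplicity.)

The characteristic polynomial is p(λ) = det(λI - S).
Expanding along the first row, p(λ) = λ^3 - λ^2 - 101λ - 99.
Since p(-1) = 0, λ = -1 is a root.
Dividing by (λ + 1) leaves λ^2 - 2λ - 99.
The quadratic factors as (λ + 9)·(λ - 11).
Eigenvalues: -9, -1, 11.

-9, -1, 11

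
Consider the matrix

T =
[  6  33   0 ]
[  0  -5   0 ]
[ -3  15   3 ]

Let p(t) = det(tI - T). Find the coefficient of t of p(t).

-27

p(t) = t^3 - 4t^2 - 27t + 90.
The coefficient of t is -27.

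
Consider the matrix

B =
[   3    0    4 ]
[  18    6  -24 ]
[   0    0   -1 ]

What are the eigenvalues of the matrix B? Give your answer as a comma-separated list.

-1, 3, 6

Compute the characteristic polynomial p(s) = det(sI - B).
Cofactor expansion gives p(s) = s^3 - 8s^2 + 9s + 18.
Rational-root test: s = 3 gives p(3) = 0.
Factor out (s - 3): p(s) = (s - 3)·(s^2 - 5s - 6).
The quadratic factors as (s + 1)·(s - 6).
Eigenvalues: -1, 3, 6.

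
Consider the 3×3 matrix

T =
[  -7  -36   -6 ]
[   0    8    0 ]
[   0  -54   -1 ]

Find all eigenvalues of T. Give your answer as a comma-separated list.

Set up det(rI - T) = 0.
Cofactor expansion gives p(r) = r^3 - 57r - 56.
Rational-root test: r = -1 gives p(-1) = 0.
Dividing by (r + 1) leaves r^2 - r - 56.
The quadratic factors as (r + 7)·(r - 8).
Eigenvalues: -7, -1, 8.

-7, -1, 8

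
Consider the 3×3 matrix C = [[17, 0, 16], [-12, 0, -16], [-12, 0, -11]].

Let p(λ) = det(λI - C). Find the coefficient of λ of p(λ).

p(λ) = λ^3 - 6λ^2 + 5λ.
The coefficient of λ is 5.

5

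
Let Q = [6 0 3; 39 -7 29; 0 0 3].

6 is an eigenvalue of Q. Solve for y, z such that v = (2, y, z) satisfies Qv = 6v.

We need (Q - 6I)v = 0.
Q - 6I = [[0, 0, 3], [39, -13, 29], [0, 0, -3]].
Row 1: (0)·2 + (0)·y + (3)·z = 0
Row 2: (39)·2 + (-13)·y + (29)·z = 0
Row 3: (0)·2 + (0)·y + (-3)·z = 0
Solving gives y = 6, z = 0.
Check: Q·(2, 6, 0) = (12, 36, 0) = 6·(2, 6, 0).

6, 0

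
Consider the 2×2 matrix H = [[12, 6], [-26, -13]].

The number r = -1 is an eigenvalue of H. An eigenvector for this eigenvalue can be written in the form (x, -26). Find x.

12

We need (H + 1I)v = 0.
H + 1I = [[13, 6], [-26, -12]].
Row 1: (13)·x + (6)·-26 = 0
Row 2: (-26)·x + (-12)·-26 = 0
Solving gives x = 12.
Check: H·(12, -26) = (-12, 26) = -1·(12, -26).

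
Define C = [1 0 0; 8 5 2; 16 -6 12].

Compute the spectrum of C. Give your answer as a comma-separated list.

Set up det(λI - C) = 0.
Expanding the 3×3 determinant: p(λ) = λ^3 - 18λ^2 + 89λ - 72.
Since p(8) = 0, λ = 8 is a root.
Factor out (λ - 8): p(λ) = (λ - 8)·(λ^2 - 10λ + 9).
The quadratic factors as (λ - 1)·(λ - 9).
Eigenvalues: 1, 8, 9.

1, 8, 9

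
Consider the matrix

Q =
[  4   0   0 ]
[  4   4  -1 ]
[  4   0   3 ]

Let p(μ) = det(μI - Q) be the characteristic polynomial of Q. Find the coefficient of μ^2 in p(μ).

-11

The coefficient of μ^2 of det(μI - Q) is −trace(Q).
trace(Q) = (4) + (4) + (3) = 11, so the coefficient is -11.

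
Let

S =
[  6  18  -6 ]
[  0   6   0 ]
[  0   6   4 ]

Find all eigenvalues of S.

4, 6, 6

Set up det(λI - S) = 0.
Expanding along the first row, p(λ) = λ^3 - 16λ^2 + 84λ - 144.
Since p(4) = 0, λ = 4 is a root.
Factor out (λ - 4): p(λ) = (λ - 4)·(λ^2 - 12λ + 36).
The quadratic factor is (λ - 6)^2.
Eigenvalues: 4, 6, 6.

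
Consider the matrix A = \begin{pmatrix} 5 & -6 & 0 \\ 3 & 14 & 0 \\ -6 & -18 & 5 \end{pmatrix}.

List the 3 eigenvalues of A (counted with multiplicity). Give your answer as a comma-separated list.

Set up det(sI - A) = 0.
Cofactor expansion gives p(s) = s^3 - 24s^2 + 183s - 440.
Since p(8) = 0, s = 8 is a root.
Dividing by (s - 8) leaves s^2 - 16s + 55.
The quadratic factors as (s - 5)·(s - 11).
Eigenvalues: 5, 8, 11.

5, 8, 11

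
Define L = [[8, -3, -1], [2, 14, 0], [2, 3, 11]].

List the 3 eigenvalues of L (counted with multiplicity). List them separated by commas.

Set up det(λI - L) = 0.
Expanding the 3×3 determinant: p(λ) = λ^3 - 33λ^2 + 362λ - 1320.
Rational-root test: λ = 10 gives p(10) = 0.
Factor out (λ - 10): p(λ) = (λ - 10)·(λ^2 - 23λ + 132).
The quadratic factors as (λ - 11)·(λ - 12).
Eigenvalues: 10, 11, 12.

10, 11, 12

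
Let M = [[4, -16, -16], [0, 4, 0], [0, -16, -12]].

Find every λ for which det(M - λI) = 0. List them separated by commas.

Compute the characteristic polynomial p(μ) = det(μI - M).
Cofactor expansion gives p(μ) = μ^3 + 4μ^2 - 80μ + 192.
Rational-root test: μ = 4 gives p(4) = 0.
Dividing by (μ - 4) leaves μ^2 + 8μ - 48.
The quadratic factors as (μ + 12)·(μ - 4).
Eigenvalues: -12, 4, 4.

-12, 4, 4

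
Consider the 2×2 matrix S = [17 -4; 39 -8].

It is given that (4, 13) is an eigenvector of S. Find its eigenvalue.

Compute Sv: S·(4, 13) = (16, 52).
Since Sv = λv, compare component 1: 16 = λ·4, so λ = 4.

4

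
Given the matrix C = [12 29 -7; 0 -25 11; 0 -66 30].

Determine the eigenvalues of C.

-3, 8, 12

Set up det(λI - C) = 0.
Expanding the 3×3 determinant: p(λ) = λ^3 - 17λ^2 + 36λ + 288.
Rational-root test: λ = 8 gives p(8) = 0.
Dividing by (λ - 8) leaves λ^2 - 9λ - 36.
The quadratic factors as (λ + 3)·(λ - 12).
Eigenvalues: -3, 8, 12.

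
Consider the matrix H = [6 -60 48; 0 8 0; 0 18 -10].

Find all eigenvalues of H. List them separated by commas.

The characteristic polynomial is p(lambda) = det(lambda·I - H).
Cofactor expansion gives p(lambda) = lambda^3 - 4·lambda^2 - 92·lambda + 480.
Since p(6) = 0, lambda = 6 is a root.
Factor out (lambda - 6): p(lambda) = (lambda - 6)·(lambda^2 + 2·lambda - 80).
The quadratic factors as (lambda + 10)·(lambda - 8).
Eigenvalues: -10, 6, 8.

-10, 6, 8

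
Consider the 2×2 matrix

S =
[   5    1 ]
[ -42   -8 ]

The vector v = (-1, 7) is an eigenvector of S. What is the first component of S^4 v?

First find the eigenvalue: Sv = (2, -14) = -2·(-1, 7), so λ = -2.
Then S^4 v = λ^4·v = (-2)^4·(-1, 7) = 16·(-1, 7) = (-16, 112).

-16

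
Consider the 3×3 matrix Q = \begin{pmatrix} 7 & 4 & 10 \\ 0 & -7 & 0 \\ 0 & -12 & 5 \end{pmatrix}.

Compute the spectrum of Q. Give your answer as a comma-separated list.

The characteristic polynomial is p(s) = det(sI - Q).
Cofactor expansion gives p(s) = s^3 - 5s^2 - 49s + 245.
Since p(7) = 0, s = 7 is a root.
Dividing by (s - 7) leaves s^2 + 2s - 35.
The quadratic factors as (s + 7)·(s - 5).
Eigenvalues: -7, 5, 7.

-7, 5, 7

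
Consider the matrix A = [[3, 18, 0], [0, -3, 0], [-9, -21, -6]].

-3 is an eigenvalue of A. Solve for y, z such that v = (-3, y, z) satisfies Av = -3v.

1, 2

We need (A + 3I)v = 0.
A + 3I = [[6, 18, 0], [0, 0, 0], [-9, -21, -3]].
Row 1: (6)·-3 + (18)·y + (0)·z = 0
Row 2: (0)·-3 + (0)·y + (0)·z = 0
Row 3: (-9)·-3 + (-21)·y + (-3)·z = 0
Solving gives y = 1, z = 2.
Check: A·(-3, 1, 2) = (9, -3, -6) = -3·(-3, 1, 2).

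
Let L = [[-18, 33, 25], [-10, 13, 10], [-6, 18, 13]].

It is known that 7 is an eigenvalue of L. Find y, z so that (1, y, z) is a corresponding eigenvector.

We need (L - 7I)v = 0.
L - 7I = [[-25, 33, 25], [-10, 6, 10], [-6, 18, 6]].
Row 1: (-25)·1 + (33)·y + (25)·z = 0
Row 2: (-10)·1 + (6)·y + (10)·z = 0
Row 3: (-6)·1 + (18)·y + (6)·z = 0
Solving gives y = 0, z = 1.
Check: L·(1, 0, 1) = (7, 0, 7) = 7·(1, 0, 1).

0, 1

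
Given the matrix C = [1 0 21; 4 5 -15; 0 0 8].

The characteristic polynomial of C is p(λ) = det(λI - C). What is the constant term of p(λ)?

-40

p(λ) = λ^3 - 14λ^2 + 53λ - 40.
The constant term is -40.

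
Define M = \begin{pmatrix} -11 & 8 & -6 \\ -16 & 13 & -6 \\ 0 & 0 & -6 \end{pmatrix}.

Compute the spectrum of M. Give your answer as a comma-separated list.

-6, -3, 5

Compute the characteristic polynomial p(lambda) = det(lambda·I - M).
Expanding along the first row, p(lambda) = lambda^3 + 4·lambda^2 - 27·lambda - 90.
Since p(-3) = 0, lambda = -3 is a root.
Dividing by (lambda + 3) leaves lambda^2 + lambda - 30.
The quadratic factors as (lambda + 6)·(lambda - 5).
Eigenvalues: -6, -3, 5.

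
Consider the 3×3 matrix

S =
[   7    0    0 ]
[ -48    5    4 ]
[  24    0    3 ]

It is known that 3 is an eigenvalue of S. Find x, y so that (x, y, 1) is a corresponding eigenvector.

We need (S - 3I)v = 0.
S - 3I = [[4, 0, 0], [-48, 2, 4], [24, 0, 0]].
Row 1: (4)·x + (0)·y + (0)·1 = 0
Row 2: (-48)·x + (2)·y + (4)·1 = 0
Row 3: (24)·x + (0)·y + (0)·1 = 0
Solving gives x = 0, y = -2.
Check: S·(0, -2, 1) = (0, -6, 3) = 3·(0, -2, 1).

0, -2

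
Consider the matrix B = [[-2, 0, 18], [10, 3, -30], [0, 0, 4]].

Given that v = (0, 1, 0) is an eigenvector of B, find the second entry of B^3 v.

First find the eigenvalue: Bv = (0, 3, 0) = 3·(0, 1, 0), so λ = 3.
Then B^3 v = λ^3·v = 3^3·(0, 1, 0) = 27·(0, 1, 0) = (0, 27, 0).

27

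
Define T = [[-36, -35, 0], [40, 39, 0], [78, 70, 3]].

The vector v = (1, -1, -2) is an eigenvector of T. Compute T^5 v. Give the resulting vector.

(-1, 1, 2)

First find the eigenvalue: Tv = (-1, 1, 2) = -1·(1, -1, -2), so λ = -1.
Then T^5 v = λ^5·v = (-1)^5·(1, -1, -2) = -1·(1, -1, -2) = (-1, 1, 2).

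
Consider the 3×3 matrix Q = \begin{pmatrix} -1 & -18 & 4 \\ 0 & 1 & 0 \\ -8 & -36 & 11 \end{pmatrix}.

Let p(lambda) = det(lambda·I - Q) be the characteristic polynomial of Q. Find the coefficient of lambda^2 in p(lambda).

The coefficient of lambda^2 of det(lambda·I - Q) is −trace(Q).
trace(Q) = (-1) + (1) + (11) = 11, so the coefficient is -11.

-11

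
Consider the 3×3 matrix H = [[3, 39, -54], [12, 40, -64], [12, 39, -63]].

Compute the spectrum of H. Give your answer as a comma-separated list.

-12, -9, 1

The characteristic polynomial is p(λ) = det(λI - H).
Expanding the 3×3 determinant: p(λ) = λ^3 + 20λ^2 + 87λ - 108.
Since p(1) = 0, λ = 1 is a root.
Factor out (λ - 1): p(λ) = (λ - 1)·(λ^2 + 21λ + 108).
The quadratic factors as (λ + 12)·(λ + 9).
Eigenvalues: -12, -9, 1.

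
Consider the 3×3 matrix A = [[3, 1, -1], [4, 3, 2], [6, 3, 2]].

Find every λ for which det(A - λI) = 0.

1, 2, 5

Compute the characteristic polynomial p(t) = det(tI - A).
Expanding along the first row, p(t) = t^3 - 8t^2 + 17t - 10.
Since p(1) = 0, t = 1 is a root.
Dividing by (t - 1) leaves t^2 - 7t + 10.
The quadratic factors as (t - 2)·(t - 5).
Eigenvalues: 1, 2, 5.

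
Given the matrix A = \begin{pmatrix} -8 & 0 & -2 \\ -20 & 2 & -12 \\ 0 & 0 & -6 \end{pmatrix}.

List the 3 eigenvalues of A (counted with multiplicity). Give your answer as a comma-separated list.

-8, -6, 2

The characteristic polynomial is p(λ) = det(λI - A).
Expanding along the first row, p(λ) = λ^3 + 12λ^2 + 20λ - 96.
Rational-root test: λ = 2 gives p(2) = 0.
Factor out (λ - 2): p(λ) = (λ - 2)·(λ^2 + 14λ + 48).
The quadratic factors as (λ + 8)·(λ + 6).
Eigenvalues: -8, -6, 2.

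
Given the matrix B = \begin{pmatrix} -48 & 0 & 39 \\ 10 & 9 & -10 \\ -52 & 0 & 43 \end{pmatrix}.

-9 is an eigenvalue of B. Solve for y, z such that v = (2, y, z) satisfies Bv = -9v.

We need (B + 9I)v = 0.
B + 9I = [[-39, 0, 39], [10, 18, -10], [-52, 0, 52]].
Row 1: (-39)·2 + (0)·y + (39)·z = 0
Row 2: (10)·2 + (18)·y + (-10)·z = 0
Row 3: (-52)·2 + (0)·y + (52)·z = 0
Solving gives y = 0, z = 2.
Check: B·(2, 0, 2) = (-18, 0, -18) = -9·(2, 0, 2).

0, 2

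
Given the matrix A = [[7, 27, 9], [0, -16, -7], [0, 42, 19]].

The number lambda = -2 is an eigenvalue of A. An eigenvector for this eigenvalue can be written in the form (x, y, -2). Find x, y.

-1, 1

We need (A + 2I)v = 0.
A + 2I = [[9, 27, 9], [0, -14, -7], [0, 42, 21]].
Row 1: (9)·x + (27)·y + (9)·-2 = 0
Row 2: (0)·x + (-14)·y + (-7)·-2 = 0
Row 3: (0)·x + (42)·y + (21)·-2 = 0
Solving gives x = -1, y = 1.
Check: A·(-1, 1, -2) = (2, -2, 4) = -2·(-1, 1, -2).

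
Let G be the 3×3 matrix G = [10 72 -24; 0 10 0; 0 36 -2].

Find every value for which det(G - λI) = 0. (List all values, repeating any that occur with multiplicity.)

The characteristic polynomial is p(lambda) = det(lambda·I - G).
Cofactor expansion gives p(lambda) = lambda^3 - 18·lambda^2 + 60·lambda + 200.
Rational-root test: lambda = -2 gives p(-2) = 0.
Dividing by (lambda + 2) leaves lambda^2 - 20·lambda + 100.
The quadratic factor is (lambda - 10)^2.
Eigenvalues: -2, 10, 10.

-2, 10, 10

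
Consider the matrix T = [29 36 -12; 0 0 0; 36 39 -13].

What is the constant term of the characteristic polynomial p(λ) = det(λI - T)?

0

p(0) = det(0·I − T) = det(−T) = (−1)^3·det(T).
det(T) = 0, so p(0) = 0.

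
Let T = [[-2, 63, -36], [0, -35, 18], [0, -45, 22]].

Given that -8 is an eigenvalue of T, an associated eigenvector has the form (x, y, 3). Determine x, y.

We need (T + 8I)v = 0.
T + 8I = [[6, 63, -36], [0, -27, 18], [0, -45, 30]].
Row 1: (6)·x + (63)·y + (-36)·3 = 0
Row 2: (0)·x + (-27)·y + (18)·3 = 0
Row 3: (0)·x + (-45)·y + (30)·3 = 0
Solving gives x = -3, y = 2.
Check: T·(-3, 2, 3) = (24, -16, -24) = -8·(-3, 2, 3).

-3, 2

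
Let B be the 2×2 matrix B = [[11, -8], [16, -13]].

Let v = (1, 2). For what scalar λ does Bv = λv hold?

Compute Bv: B·(1, 2) = (-5, -10).
Since Bv = λv, compare component 1: -5 = λ·1, so λ = -5.

-5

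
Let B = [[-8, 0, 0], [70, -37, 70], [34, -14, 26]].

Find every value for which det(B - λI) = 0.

The characteristic polynomial is p(λ) = det(λI - B).
Expanding along the first row, p(λ) = λ^3 + 19λ^2 + 106λ + 144.
Rational-root test: λ = -2 gives p(-2) = 0.
Factor out (λ + 2): p(λ) = (λ + 2)·(λ^2 + 17λ + 72).
The quadratic factors as (λ + 9)·(λ + 8).
Eigenvalues: -9, -8, -2.

-9, -8, -2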